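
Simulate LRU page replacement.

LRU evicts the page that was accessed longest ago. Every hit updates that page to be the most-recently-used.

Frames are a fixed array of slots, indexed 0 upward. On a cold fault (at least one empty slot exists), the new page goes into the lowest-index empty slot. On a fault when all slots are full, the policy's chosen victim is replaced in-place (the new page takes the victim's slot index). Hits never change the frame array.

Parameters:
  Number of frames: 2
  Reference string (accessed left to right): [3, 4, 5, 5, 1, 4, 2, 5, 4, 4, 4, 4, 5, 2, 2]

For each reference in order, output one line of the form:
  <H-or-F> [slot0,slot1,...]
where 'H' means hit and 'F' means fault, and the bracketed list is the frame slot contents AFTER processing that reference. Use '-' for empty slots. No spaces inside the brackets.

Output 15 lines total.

F [3,-]
F [3,4]
F [5,4]
H [5,4]
F [5,1]
F [4,1]
F [4,2]
F [5,2]
F [5,4]
H [5,4]
H [5,4]
H [5,4]
H [5,4]
F [5,2]
H [5,2]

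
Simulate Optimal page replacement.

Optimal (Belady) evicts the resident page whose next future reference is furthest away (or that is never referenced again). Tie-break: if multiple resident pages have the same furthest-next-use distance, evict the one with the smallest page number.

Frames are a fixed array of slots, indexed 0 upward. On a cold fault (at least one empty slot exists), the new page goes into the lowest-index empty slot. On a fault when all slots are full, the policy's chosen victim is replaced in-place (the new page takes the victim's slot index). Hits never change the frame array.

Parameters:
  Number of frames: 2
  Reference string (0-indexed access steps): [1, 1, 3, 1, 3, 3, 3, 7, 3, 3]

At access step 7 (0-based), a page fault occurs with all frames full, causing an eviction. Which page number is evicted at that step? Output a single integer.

Answer: 1

Derivation:
Step 0: ref 1 -> FAULT, frames=[1,-]
Step 1: ref 1 -> HIT, frames=[1,-]
Step 2: ref 3 -> FAULT, frames=[1,3]
Step 3: ref 1 -> HIT, frames=[1,3]
Step 4: ref 3 -> HIT, frames=[1,3]
Step 5: ref 3 -> HIT, frames=[1,3]
Step 6: ref 3 -> HIT, frames=[1,3]
Step 7: ref 7 -> FAULT, evict 1, frames=[7,3]
At step 7: evicted page 1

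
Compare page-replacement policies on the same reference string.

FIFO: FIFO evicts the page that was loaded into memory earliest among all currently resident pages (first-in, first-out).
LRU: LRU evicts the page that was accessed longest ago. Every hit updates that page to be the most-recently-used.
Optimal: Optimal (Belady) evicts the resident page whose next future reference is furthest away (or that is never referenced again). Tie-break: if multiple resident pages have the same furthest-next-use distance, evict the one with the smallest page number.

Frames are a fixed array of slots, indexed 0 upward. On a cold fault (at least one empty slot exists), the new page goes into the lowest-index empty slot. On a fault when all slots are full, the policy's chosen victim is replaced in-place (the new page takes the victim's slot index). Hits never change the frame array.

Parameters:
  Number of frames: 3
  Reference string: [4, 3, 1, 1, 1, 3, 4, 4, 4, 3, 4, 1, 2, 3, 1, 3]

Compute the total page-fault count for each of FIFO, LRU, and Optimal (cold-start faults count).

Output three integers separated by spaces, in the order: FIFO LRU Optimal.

--- FIFO ---
  step 0: ref 4 -> FAULT, frames=[4,-,-] (faults so far: 1)
  step 1: ref 3 -> FAULT, frames=[4,3,-] (faults so far: 2)
  step 2: ref 1 -> FAULT, frames=[4,3,1] (faults so far: 3)
  step 3: ref 1 -> HIT, frames=[4,3,1] (faults so far: 3)
  step 4: ref 1 -> HIT, frames=[4,3,1] (faults so far: 3)
  step 5: ref 3 -> HIT, frames=[4,3,1] (faults so far: 3)
  step 6: ref 4 -> HIT, frames=[4,3,1] (faults so far: 3)
  step 7: ref 4 -> HIT, frames=[4,3,1] (faults so far: 3)
  step 8: ref 4 -> HIT, frames=[4,3,1] (faults so far: 3)
  step 9: ref 3 -> HIT, frames=[4,3,1] (faults so far: 3)
  step 10: ref 4 -> HIT, frames=[4,3,1] (faults so far: 3)
  step 11: ref 1 -> HIT, frames=[4,3,1] (faults so far: 3)
  step 12: ref 2 -> FAULT, evict 4, frames=[2,3,1] (faults so far: 4)
  step 13: ref 3 -> HIT, frames=[2,3,1] (faults so far: 4)
  step 14: ref 1 -> HIT, frames=[2,3,1] (faults so far: 4)
  step 15: ref 3 -> HIT, frames=[2,3,1] (faults so far: 4)
  FIFO total faults: 4
--- LRU ---
  step 0: ref 4 -> FAULT, frames=[4,-,-] (faults so far: 1)
  step 1: ref 3 -> FAULT, frames=[4,3,-] (faults so far: 2)
  step 2: ref 1 -> FAULT, frames=[4,3,1] (faults so far: 3)
  step 3: ref 1 -> HIT, frames=[4,3,1] (faults so far: 3)
  step 4: ref 1 -> HIT, frames=[4,3,1] (faults so far: 3)
  step 5: ref 3 -> HIT, frames=[4,3,1] (faults so far: 3)
  step 6: ref 4 -> HIT, frames=[4,3,1] (faults so far: 3)
  step 7: ref 4 -> HIT, frames=[4,3,1] (faults so far: 3)
  step 8: ref 4 -> HIT, frames=[4,3,1] (faults so far: 3)
  step 9: ref 3 -> HIT, frames=[4,3,1] (faults so far: 3)
  step 10: ref 4 -> HIT, frames=[4,3,1] (faults so far: 3)
  step 11: ref 1 -> HIT, frames=[4,3,1] (faults so far: 3)
  step 12: ref 2 -> FAULT, evict 3, frames=[4,2,1] (faults so far: 4)
  step 13: ref 3 -> FAULT, evict 4, frames=[3,2,1] (faults so far: 5)
  step 14: ref 1 -> HIT, frames=[3,2,1] (faults so far: 5)
  step 15: ref 3 -> HIT, frames=[3,2,1] (faults so far: 5)
  LRU total faults: 5
--- Optimal ---
  step 0: ref 4 -> FAULT, frames=[4,-,-] (faults so far: 1)
  step 1: ref 3 -> FAULT, frames=[4,3,-] (faults so far: 2)
  step 2: ref 1 -> FAULT, frames=[4,3,1] (faults so far: 3)
  step 3: ref 1 -> HIT, frames=[4,3,1] (faults so far: 3)
  step 4: ref 1 -> HIT, frames=[4,3,1] (faults so far: 3)
  step 5: ref 3 -> HIT, frames=[4,3,1] (faults so far: 3)
  step 6: ref 4 -> HIT, frames=[4,3,1] (faults so far: 3)
  step 7: ref 4 -> HIT, frames=[4,3,1] (faults so far: 3)
  step 8: ref 4 -> HIT, frames=[4,3,1] (faults so far: 3)
  step 9: ref 3 -> HIT, frames=[4,3,1] (faults so far: 3)
  step 10: ref 4 -> HIT, frames=[4,3,1] (faults so far: 3)
  step 11: ref 1 -> HIT, frames=[4,3,1] (faults so far: 3)
  step 12: ref 2 -> FAULT, evict 4, frames=[2,3,1] (faults so far: 4)
  step 13: ref 3 -> HIT, frames=[2,3,1] (faults so far: 4)
  step 14: ref 1 -> HIT, frames=[2,3,1] (faults so far: 4)
  step 15: ref 3 -> HIT, frames=[2,3,1] (faults so far: 4)
  Optimal total faults: 4

Answer: 4 5 4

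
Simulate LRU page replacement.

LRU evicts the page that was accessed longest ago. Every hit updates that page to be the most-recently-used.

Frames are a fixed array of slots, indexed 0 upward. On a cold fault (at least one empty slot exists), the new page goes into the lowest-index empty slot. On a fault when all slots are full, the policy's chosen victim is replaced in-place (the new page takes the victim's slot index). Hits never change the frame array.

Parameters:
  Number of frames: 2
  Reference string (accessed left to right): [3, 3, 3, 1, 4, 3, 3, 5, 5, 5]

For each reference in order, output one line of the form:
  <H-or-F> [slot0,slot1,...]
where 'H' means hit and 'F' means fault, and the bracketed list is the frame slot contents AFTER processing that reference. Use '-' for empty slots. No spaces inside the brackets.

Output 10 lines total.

F [3,-]
H [3,-]
H [3,-]
F [3,1]
F [4,1]
F [4,3]
H [4,3]
F [5,3]
H [5,3]
H [5,3]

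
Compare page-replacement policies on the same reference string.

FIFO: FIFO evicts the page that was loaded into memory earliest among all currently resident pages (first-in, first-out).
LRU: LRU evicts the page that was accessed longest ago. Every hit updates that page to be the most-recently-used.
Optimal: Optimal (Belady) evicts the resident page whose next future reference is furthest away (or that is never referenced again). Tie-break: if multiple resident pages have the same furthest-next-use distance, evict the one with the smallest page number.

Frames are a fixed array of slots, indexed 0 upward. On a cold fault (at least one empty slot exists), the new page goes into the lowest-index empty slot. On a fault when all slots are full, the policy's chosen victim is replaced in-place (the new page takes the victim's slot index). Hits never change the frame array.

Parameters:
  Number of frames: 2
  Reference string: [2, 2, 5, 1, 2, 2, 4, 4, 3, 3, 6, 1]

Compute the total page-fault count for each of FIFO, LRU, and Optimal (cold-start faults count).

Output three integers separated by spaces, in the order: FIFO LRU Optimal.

Answer: 8 8 6

Derivation:
--- FIFO ---
  step 0: ref 2 -> FAULT, frames=[2,-] (faults so far: 1)
  step 1: ref 2 -> HIT, frames=[2,-] (faults so far: 1)
  step 2: ref 5 -> FAULT, frames=[2,5] (faults so far: 2)
  step 3: ref 1 -> FAULT, evict 2, frames=[1,5] (faults so far: 3)
  step 4: ref 2 -> FAULT, evict 5, frames=[1,2] (faults so far: 4)
  step 5: ref 2 -> HIT, frames=[1,2] (faults so far: 4)
  step 6: ref 4 -> FAULT, evict 1, frames=[4,2] (faults so far: 5)
  step 7: ref 4 -> HIT, frames=[4,2] (faults so far: 5)
  step 8: ref 3 -> FAULT, evict 2, frames=[4,3] (faults so far: 6)
  step 9: ref 3 -> HIT, frames=[4,3] (faults so far: 6)
  step 10: ref 6 -> FAULT, evict 4, frames=[6,3] (faults so far: 7)
  step 11: ref 1 -> FAULT, evict 3, frames=[6,1] (faults so far: 8)
  FIFO total faults: 8
--- LRU ---
  step 0: ref 2 -> FAULT, frames=[2,-] (faults so far: 1)
  step 1: ref 2 -> HIT, frames=[2,-] (faults so far: 1)
  step 2: ref 5 -> FAULT, frames=[2,5] (faults so far: 2)
  step 3: ref 1 -> FAULT, evict 2, frames=[1,5] (faults so far: 3)
  step 4: ref 2 -> FAULT, evict 5, frames=[1,2] (faults so far: 4)
  step 5: ref 2 -> HIT, frames=[1,2] (faults so far: 4)
  step 6: ref 4 -> FAULT, evict 1, frames=[4,2] (faults so far: 5)
  step 7: ref 4 -> HIT, frames=[4,2] (faults so far: 5)
  step 8: ref 3 -> FAULT, evict 2, frames=[4,3] (faults so far: 6)
  step 9: ref 3 -> HIT, frames=[4,3] (faults so far: 6)
  step 10: ref 6 -> FAULT, evict 4, frames=[6,3] (faults so far: 7)
  step 11: ref 1 -> FAULT, evict 3, frames=[6,1] (faults so far: 8)
  LRU total faults: 8
--- Optimal ---
  step 0: ref 2 -> FAULT, frames=[2,-] (faults so far: 1)
  step 1: ref 2 -> HIT, frames=[2,-] (faults so far: 1)
  step 2: ref 5 -> FAULT, frames=[2,5] (faults so far: 2)
  step 3: ref 1 -> FAULT, evict 5, frames=[2,1] (faults so far: 3)
  step 4: ref 2 -> HIT, frames=[2,1] (faults so far: 3)
  step 5: ref 2 -> HIT, frames=[2,1] (faults so far: 3)
  step 6: ref 4 -> FAULT, evict 2, frames=[4,1] (faults so far: 4)
  step 7: ref 4 -> HIT, frames=[4,1] (faults so far: 4)
  step 8: ref 3 -> FAULT, evict 4, frames=[3,1] (faults so far: 5)
  step 9: ref 3 -> HIT, frames=[3,1] (faults so far: 5)
  step 10: ref 6 -> FAULT, evict 3, frames=[6,1] (faults so far: 6)
  step 11: ref 1 -> HIT, frames=[6,1] (faults so far: 6)
  Optimal total faults: 6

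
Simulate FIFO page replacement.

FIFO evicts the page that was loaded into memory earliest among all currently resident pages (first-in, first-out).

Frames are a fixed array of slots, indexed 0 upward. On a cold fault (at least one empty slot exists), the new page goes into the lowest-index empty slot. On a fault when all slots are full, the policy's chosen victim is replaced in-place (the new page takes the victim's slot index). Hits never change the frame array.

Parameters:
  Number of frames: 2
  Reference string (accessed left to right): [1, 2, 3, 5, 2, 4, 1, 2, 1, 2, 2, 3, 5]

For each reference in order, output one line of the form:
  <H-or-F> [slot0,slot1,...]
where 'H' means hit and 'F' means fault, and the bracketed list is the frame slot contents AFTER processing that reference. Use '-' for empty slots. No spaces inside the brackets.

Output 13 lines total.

F [1,-]
F [1,2]
F [3,2]
F [3,5]
F [2,5]
F [2,4]
F [1,4]
F [1,2]
H [1,2]
H [1,2]
H [1,2]
F [3,2]
F [3,5]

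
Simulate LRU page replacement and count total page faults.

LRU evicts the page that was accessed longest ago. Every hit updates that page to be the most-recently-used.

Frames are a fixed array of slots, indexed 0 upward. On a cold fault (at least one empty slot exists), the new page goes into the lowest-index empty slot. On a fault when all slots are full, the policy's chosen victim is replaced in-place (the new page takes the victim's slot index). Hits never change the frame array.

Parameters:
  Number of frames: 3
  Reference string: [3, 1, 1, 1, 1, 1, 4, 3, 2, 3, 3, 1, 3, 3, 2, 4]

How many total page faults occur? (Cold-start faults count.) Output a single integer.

Answer: 6

Derivation:
Step 0: ref 3 → FAULT, frames=[3,-,-]
Step 1: ref 1 → FAULT, frames=[3,1,-]
Step 2: ref 1 → HIT, frames=[3,1,-]
Step 3: ref 1 → HIT, frames=[3,1,-]
Step 4: ref 1 → HIT, frames=[3,1,-]
Step 5: ref 1 → HIT, frames=[3,1,-]
Step 6: ref 4 → FAULT, frames=[3,1,4]
Step 7: ref 3 → HIT, frames=[3,1,4]
Step 8: ref 2 → FAULT (evict 1), frames=[3,2,4]
Step 9: ref 3 → HIT, frames=[3,2,4]
Step 10: ref 3 → HIT, frames=[3,2,4]
Step 11: ref 1 → FAULT (evict 4), frames=[3,2,1]
Step 12: ref 3 → HIT, frames=[3,2,1]
Step 13: ref 3 → HIT, frames=[3,2,1]
Step 14: ref 2 → HIT, frames=[3,2,1]
Step 15: ref 4 → FAULT (evict 1), frames=[3,2,4]
Total faults: 6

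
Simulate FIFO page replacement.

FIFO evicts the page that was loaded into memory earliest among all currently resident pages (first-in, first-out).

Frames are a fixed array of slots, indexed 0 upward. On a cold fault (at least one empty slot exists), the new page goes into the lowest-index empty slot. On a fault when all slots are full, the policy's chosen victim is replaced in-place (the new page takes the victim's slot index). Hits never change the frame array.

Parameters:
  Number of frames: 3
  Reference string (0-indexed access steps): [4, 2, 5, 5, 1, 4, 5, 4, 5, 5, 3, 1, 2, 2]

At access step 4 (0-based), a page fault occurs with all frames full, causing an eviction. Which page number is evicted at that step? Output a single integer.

Step 0: ref 4 -> FAULT, frames=[4,-,-]
Step 1: ref 2 -> FAULT, frames=[4,2,-]
Step 2: ref 5 -> FAULT, frames=[4,2,5]
Step 3: ref 5 -> HIT, frames=[4,2,5]
Step 4: ref 1 -> FAULT, evict 4, frames=[1,2,5]
At step 4: evicted page 4

Answer: 4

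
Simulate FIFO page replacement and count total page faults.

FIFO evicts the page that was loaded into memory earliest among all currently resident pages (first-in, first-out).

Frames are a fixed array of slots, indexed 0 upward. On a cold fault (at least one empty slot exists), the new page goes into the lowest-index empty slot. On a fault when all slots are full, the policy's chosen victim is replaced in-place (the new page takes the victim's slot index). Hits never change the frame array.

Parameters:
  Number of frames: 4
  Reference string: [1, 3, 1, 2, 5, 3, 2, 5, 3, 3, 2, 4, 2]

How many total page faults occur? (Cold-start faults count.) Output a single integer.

Step 0: ref 1 → FAULT, frames=[1,-,-,-]
Step 1: ref 3 → FAULT, frames=[1,3,-,-]
Step 2: ref 1 → HIT, frames=[1,3,-,-]
Step 3: ref 2 → FAULT, frames=[1,3,2,-]
Step 4: ref 5 → FAULT, frames=[1,3,2,5]
Step 5: ref 3 → HIT, frames=[1,3,2,5]
Step 6: ref 2 → HIT, frames=[1,3,2,5]
Step 7: ref 5 → HIT, frames=[1,3,2,5]
Step 8: ref 3 → HIT, frames=[1,3,2,5]
Step 9: ref 3 → HIT, frames=[1,3,2,5]
Step 10: ref 2 → HIT, frames=[1,3,2,5]
Step 11: ref 4 → FAULT (evict 1), frames=[4,3,2,5]
Step 12: ref 2 → HIT, frames=[4,3,2,5]
Total faults: 5

Answer: 5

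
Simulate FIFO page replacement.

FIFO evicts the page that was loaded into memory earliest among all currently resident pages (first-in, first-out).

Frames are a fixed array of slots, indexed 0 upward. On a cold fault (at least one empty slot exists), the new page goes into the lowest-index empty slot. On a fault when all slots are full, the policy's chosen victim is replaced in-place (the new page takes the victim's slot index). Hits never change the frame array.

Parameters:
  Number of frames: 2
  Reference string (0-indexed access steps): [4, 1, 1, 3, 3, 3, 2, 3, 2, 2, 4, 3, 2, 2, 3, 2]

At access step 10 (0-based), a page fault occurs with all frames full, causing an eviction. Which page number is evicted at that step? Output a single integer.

Answer: 3

Derivation:
Step 0: ref 4 -> FAULT, frames=[4,-]
Step 1: ref 1 -> FAULT, frames=[4,1]
Step 2: ref 1 -> HIT, frames=[4,1]
Step 3: ref 3 -> FAULT, evict 4, frames=[3,1]
Step 4: ref 3 -> HIT, frames=[3,1]
Step 5: ref 3 -> HIT, frames=[3,1]
Step 6: ref 2 -> FAULT, evict 1, frames=[3,2]
Step 7: ref 3 -> HIT, frames=[3,2]
Step 8: ref 2 -> HIT, frames=[3,2]
Step 9: ref 2 -> HIT, frames=[3,2]
Step 10: ref 4 -> FAULT, evict 3, frames=[4,2]
At step 10: evicted page 3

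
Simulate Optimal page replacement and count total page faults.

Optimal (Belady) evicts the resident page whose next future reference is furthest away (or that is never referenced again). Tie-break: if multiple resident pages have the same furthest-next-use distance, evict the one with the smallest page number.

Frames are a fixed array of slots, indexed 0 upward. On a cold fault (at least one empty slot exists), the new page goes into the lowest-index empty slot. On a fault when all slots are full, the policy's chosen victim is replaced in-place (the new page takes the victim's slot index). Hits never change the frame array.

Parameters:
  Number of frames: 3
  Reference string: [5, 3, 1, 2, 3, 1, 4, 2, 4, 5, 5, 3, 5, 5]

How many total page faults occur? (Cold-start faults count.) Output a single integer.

Step 0: ref 5 → FAULT, frames=[5,-,-]
Step 1: ref 3 → FAULT, frames=[5,3,-]
Step 2: ref 1 → FAULT, frames=[5,3,1]
Step 3: ref 2 → FAULT (evict 5), frames=[2,3,1]
Step 4: ref 3 → HIT, frames=[2,3,1]
Step 5: ref 1 → HIT, frames=[2,3,1]
Step 6: ref 4 → FAULT (evict 1), frames=[2,3,4]
Step 7: ref 2 → HIT, frames=[2,3,4]
Step 8: ref 4 → HIT, frames=[2,3,4]
Step 9: ref 5 → FAULT (evict 2), frames=[5,3,4]
Step 10: ref 5 → HIT, frames=[5,3,4]
Step 11: ref 3 → HIT, frames=[5,3,4]
Step 12: ref 5 → HIT, frames=[5,3,4]
Step 13: ref 5 → HIT, frames=[5,3,4]
Total faults: 6

Answer: 6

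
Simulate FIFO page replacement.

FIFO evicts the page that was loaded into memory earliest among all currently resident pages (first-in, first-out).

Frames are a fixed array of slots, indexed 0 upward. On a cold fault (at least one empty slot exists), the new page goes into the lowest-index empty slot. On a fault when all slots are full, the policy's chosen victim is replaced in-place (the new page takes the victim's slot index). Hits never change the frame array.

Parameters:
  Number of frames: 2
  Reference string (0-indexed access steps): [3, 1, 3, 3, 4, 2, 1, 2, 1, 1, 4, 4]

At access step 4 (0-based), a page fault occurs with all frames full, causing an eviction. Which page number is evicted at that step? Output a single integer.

Step 0: ref 3 -> FAULT, frames=[3,-]
Step 1: ref 1 -> FAULT, frames=[3,1]
Step 2: ref 3 -> HIT, frames=[3,1]
Step 3: ref 3 -> HIT, frames=[3,1]
Step 4: ref 4 -> FAULT, evict 3, frames=[4,1]
At step 4: evicted page 3

Answer: 3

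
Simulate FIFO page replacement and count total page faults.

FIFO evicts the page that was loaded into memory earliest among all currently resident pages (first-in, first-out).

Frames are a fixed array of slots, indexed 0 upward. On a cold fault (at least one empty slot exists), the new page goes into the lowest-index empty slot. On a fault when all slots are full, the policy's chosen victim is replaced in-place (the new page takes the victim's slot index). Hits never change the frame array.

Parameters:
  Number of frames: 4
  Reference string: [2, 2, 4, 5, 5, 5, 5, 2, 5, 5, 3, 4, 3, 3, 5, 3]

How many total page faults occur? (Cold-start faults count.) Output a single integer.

Answer: 4

Derivation:
Step 0: ref 2 → FAULT, frames=[2,-,-,-]
Step 1: ref 2 → HIT, frames=[2,-,-,-]
Step 2: ref 4 → FAULT, frames=[2,4,-,-]
Step 3: ref 5 → FAULT, frames=[2,4,5,-]
Step 4: ref 5 → HIT, frames=[2,4,5,-]
Step 5: ref 5 → HIT, frames=[2,4,5,-]
Step 6: ref 5 → HIT, frames=[2,4,5,-]
Step 7: ref 2 → HIT, frames=[2,4,5,-]
Step 8: ref 5 → HIT, frames=[2,4,5,-]
Step 9: ref 5 → HIT, frames=[2,4,5,-]
Step 10: ref 3 → FAULT, frames=[2,4,5,3]
Step 11: ref 4 → HIT, frames=[2,4,5,3]
Step 12: ref 3 → HIT, frames=[2,4,5,3]
Step 13: ref 3 → HIT, frames=[2,4,5,3]
Step 14: ref 5 → HIT, frames=[2,4,5,3]
Step 15: ref 3 → HIT, frames=[2,4,5,3]
Total faults: 4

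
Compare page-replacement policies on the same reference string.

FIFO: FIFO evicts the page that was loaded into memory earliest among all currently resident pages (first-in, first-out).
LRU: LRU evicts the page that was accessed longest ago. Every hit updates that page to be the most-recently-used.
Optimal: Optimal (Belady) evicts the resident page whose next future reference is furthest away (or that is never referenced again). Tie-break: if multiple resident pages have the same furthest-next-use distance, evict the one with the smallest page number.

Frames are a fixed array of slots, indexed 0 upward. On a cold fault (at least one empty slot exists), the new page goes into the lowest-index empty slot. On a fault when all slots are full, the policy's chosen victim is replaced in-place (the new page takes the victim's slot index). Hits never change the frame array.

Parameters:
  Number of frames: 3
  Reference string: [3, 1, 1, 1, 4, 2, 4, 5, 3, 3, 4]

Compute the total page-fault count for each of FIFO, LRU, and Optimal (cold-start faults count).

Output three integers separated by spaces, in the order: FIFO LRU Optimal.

--- FIFO ---
  step 0: ref 3 -> FAULT, frames=[3,-,-] (faults so far: 1)
  step 1: ref 1 -> FAULT, frames=[3,1,-] (faults so far: 2)
  step 2: ref 1 -> HIT, frames=[3,1,-] (faults so far: 2)
  step 3: ref 1 -> HIT, frames=[3,1,-] (faults so far: 2)
  step 4: ref 4 -> FAULT, frames=[3,1,4] (faults so far: 3)
  step 5: ref 2 -> FAULT, evict 3, frames=[2,1,4] (faults so far: 4)
  step 6: ref 4 -> HIT, frames=[2,1,4] (faults so far: 4)
  step 7: ref 5 -> FAULT, evict 1, frames=[2,5,4] (faults so far: 5)
  step 8: ref 3 -> FAULT, evict 4, frames=[2,5,3] (faults so far: 6)
  step 9: ref 3 -> HIT, frames=[2,5,3] (faults so far: 6)
  step 10: ref 4 -> FAULT, evict 2, frames=[4,5,3] (faults so far: 7)
  FIFO total faults: 7
--- LRU ---
  step 0: ref 3 -> FAULT, frames=[3,-,-] (faults so far: 1)
  step 1: ref 1 -> FAULT, frames=[3,1,-] (faults so far: 2)
  step 2: ref 1 -> HIT, frames=[3,1,-] (faults so far: 2)
  step 3: ref 1 -> HIT, frames=[3,1,-] (faults so far: 2)
  step 4: ref 4 -> FAULT, frames=[3,1,4] (faults so far: 3)
  step 5: ref 2 -> FAULT, evict 3, frames=[2,1,4] (faults so far: 4)
  step 6: ref 4 -> HIT, frames=[2,1,4] (faults so far: 4)
  step 7: ref 5 -> FAULT, evict 1, frames=[2,5,4] (faults so far: 5)
  step 8: ref 3 -> FAULT, evict 2, frames=[3,5,4] (faults so far: 6)
  step 9: ref 3 -> HIT, frames=[3,5,4] (faults so far: 6)
  step 10: ref 4 -> HIT, frames=[3,5,4] (faults so far: 6)
  LRU total faults: 6
--- Optimal ---
  step 0: ref 3 -> FAULT, frames=[3,-,-] (faults so far: 1)
  step 1: ref 1 -> FAULT, frames=[3,1,-] (faults so far: 2)
  step 2: ref 1 -> HIT, frames=[3,1,-] (faults so far: 2)
  step 3: ref 1 -> HIT, frames=[3,1,-] (faults so far: 2)
  step 4: ref 4 -> FAULT, frames=[3,1,4] (faults so far: 3)
  step 5: ref 2 -> FAULT, evict 1, frames=[3,2,4] (faults so far: 4)
  step 6: ref 4 -> HIT, frames=[3,2,4] (faults so far: 4)
  step 7: ref 5 -> FAULT, evict 2, frames=[3,5,4] (faults so far: 5)
  step 8: ref 3 -> HIT, frames=[3,5,4] (faults so far: 5)
  step 9: ref 3 -> HIT, frames=[3,5,4] (faults so far: 5)
  step 10: ref 4 -> HIT, frames=[3,5,4] (faults so far: 5)
  Optimal total faults: 5

Answer: 7 6 5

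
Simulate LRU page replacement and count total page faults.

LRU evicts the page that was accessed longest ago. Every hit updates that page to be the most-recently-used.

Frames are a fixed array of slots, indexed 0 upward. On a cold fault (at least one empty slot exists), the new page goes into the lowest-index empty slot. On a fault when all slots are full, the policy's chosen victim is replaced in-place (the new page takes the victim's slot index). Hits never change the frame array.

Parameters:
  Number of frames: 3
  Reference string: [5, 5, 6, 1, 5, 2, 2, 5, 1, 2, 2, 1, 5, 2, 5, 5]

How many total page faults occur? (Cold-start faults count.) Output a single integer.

Step 0: ref 5 → FAULT, frames=[5,-,-]
Step 1: ref 5 → HIT, frames=[5,-,-]
Step 2: ref 6 → FAULT, frames=[5,6,-]
Step 3: ref 1 → FAULT, frames=[5,6,1]
Step 4: ref 5 → HIT, frames=[5,6,1]
Step 5: ref 2 → FAULT (evict 6), frames=[5,2,1]
Step 6: ref 2 → HIT, frames=[5,2,1]
Step 7: ref 5 → HIT, frames=[5,2,1]
Step 8: ref 1 → HIT, frames=[5,2,1]
Step 9: ref 2 → HIT, frames=[5,2,1]
Step 10: ref 2 → HIT, frames=[5,2,1]
Step 11: ref 1 → HIT, frames=[5,2,1]
Step 12: ref 5 → HIT, frames=[5,2,1]
Step 13: ref 2 → HIT, frames=[5,2,1]
Step 14: ref 5 → HIT, frames=[5,2,1]
Step 15: ref 5 → HIT, frames=[5,2,1]
Total faults: 4

Answer: 4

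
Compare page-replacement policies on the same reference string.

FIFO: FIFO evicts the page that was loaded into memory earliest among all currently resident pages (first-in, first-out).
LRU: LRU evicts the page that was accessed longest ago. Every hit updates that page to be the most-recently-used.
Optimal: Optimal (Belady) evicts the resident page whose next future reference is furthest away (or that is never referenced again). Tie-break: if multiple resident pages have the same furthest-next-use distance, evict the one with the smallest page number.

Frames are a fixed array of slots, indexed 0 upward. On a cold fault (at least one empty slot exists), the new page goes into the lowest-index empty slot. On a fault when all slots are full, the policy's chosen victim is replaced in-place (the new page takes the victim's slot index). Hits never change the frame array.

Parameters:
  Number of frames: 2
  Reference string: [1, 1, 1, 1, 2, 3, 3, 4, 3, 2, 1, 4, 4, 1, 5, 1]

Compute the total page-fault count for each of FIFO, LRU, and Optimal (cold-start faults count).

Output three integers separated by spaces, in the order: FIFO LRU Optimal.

Answer: 9 8 7

Derivation:
--- FIFO ---
  step 0: ref 1 -> FAULT, frames=[1,-] (faults so far: 1)
  step 1: ref 1 -> HIT, frames=[1,-] (faults so far: 1)
  step 2: ref 1 -> HIT, frames=[1,-] (faults so far: 1)
  step 3: ref 1 -> HIT, frames=[1,-] (faults so far: 1)
  step 4: ref 2 -> FAULT, frames=[1,2] (faults so far: 2)
  step 5: ref 3 -> FAULT, evict 1, frames=[3,2] (faults so far: 3)
  step 6: ref 3 -> HIT, frames=[3,2] (faults so far: 3)
  step 7: ref 4 -> FAULT, evict 2, frames=[3,4] (faults so far: 4)
  step 8: ref 3 -> HIT, frames=[3,4] (faults so far: 4)
  step 9: ref 2 -> FAULT, evict 3, frames=[2,4] (faults so far: 5)
  step 10: ref 1 -> FAULT, evict 4, frames=[2,1] (faults so far: 6)
  step 11: ref 4 -> FAULT, evict 2, frames=[4,1] (faults so far: 7)
  step 12: ref 4 -> HIT, frames=[4,1] (faults so far: 7)
  step 13: ref 1 -> HIT, frames=[4,1] (faults so far: 7)
  step 14: ref 5 -> FAULT, evict 1, frames=[4,5] (faults so far: 8)
  step 15: ref 1 -> FAULT, evict 4, frames=[1,5] (faults so far: 9)
  FIFO total faults: 9
--- LRU ---
  step 0: ref 1 -> FAULT, frames=[1,-] (faults so far: 1)
  step 1: ref 1 -> HIT, frames=[1,-] (faults so far: 1)
  step 2: ref 1 -> HIT, frames=[1,-] (faults so far: 1)
  step 3: ref 1 -> HIT, frames=[1,-] (faults so far: 1)
  step 4: ref 2 -> FAULT, frames=[1,2] (faults so far: 2)
  step 5: ref 3 -> FAULT, evict 1, frames=[3,2] (faults so far: 3)
  step 6: ref 3 -> HIT, frames=[3,2] (faults so far: 3)
  step 7: ref 4 -> FAULT, evict 2, frames=[3,4] (faults so far: 4)
  step 8: ref 3 -> HIT, frames=[3,4] (faults so far: 4)
  step 9: ref 2 -> FAULT, evict 4, frames=[3,2] (faults so far: 5)
  step 10: ref 1 -> FAULT, evict 3, frames=[1,2] (faults so far: 6)
  step 11: ref 4 -> FAULT, evict 2, frames=[1,4] (faults so far: 7)
  step 12: ref 4 -> HIT, frames=[1,4] (faults so far: 7)
  step 13: ref 1 -> HIT, frames=[1,4] (faults so far: 7)
  step 14: ref 5 -> FAULT, evict 4, frames=[1,5] (faults so far: 8)
  step 15: ref 1 -> HIT, frames=[1,5] (faults so far: 8)
  LRU total faults: 8
--- Optimal ---
  step 0: ref 1 -> FAULT, frames=[1,-] (faults so far: 1)
  step 1: ref 1 -> HIT, frames=[1,-] (faults so far: 1)
  step 2: ref 1 -> HIT, frames=[1,-] (faults so far: 1)
  step 3: ref 1 -> HIT, frames=[1,-] (faults so far: 1)
  step 4: ref 2 -> FAULT, frames=[1,2] (faults so far: 2)
  step 5: ref 3 -> FAULT, evict 1, frames=[3,2] (faults so far: 3)
  step 6: ref 3 -> HIT, frames=[3,2] (faults so far: 3)
  step 7: ref 4 -> FAULT, evict 2, frames=[3,4] (faults so far: 4)
  step 8: ref 3 -> HIT, frames=[3,4] (faults so far: 4)
  step 9: ref 2 -> FAULT, evict 3, frames=[2,4] (faults so far: 5)
  step 10: ref 1 -> FAULT, evict 2, frames=[1,4] (faults so far: 6)
  step 11: ref 4 -> HIT, frames=[1,4] (faults so far: 6)
  step 12: ref 4 -> HIT, frames=[1,4] (faults so far: 6)
  step 13: ref 1 -> HIT, frames=[1,4] (faults so far: 6)
  step 14: ref 5 -> FAULT, evict 4, frames=[1,5] (faults so far: 7)
  step 15: ref 1 -> HIT, frames=[1,5] (faults so far: 7)
  Optimal total faults: 7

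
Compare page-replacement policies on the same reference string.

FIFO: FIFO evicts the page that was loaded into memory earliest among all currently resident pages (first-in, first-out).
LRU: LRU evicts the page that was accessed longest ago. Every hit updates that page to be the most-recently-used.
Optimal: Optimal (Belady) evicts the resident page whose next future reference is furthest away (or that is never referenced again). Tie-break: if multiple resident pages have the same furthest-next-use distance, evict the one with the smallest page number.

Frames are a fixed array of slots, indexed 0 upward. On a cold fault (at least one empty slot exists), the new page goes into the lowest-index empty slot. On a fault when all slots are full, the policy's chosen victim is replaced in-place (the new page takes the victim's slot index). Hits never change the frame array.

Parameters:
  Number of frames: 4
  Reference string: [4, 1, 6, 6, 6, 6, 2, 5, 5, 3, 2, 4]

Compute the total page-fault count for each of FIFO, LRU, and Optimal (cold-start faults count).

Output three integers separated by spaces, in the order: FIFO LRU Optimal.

Answer: 7 7 6

Derivation:
--- FIFO ---
  step 0: ref 4 -> FAULT, frames=[4,-,-,-] (faults so far: 1)
  step 1: ref 1 -> FAULT, frames=[4,1,-,-] (faults so far: 2)
  step 2: ref 6 -> FAULT, frames=[4,1,6,-] (faults so far: 3)
  step 3: ref 6 -> HIT, frames=[4,1,6,-] (faults so far: 3)
  step 4: ref 6 -> HIT, frames=[4,1,6,-] (faults so far: 3)
  step 5: ref 6 -> HIT, frames=[4,1,6,-] (faults so far: 3)
  step 6: ref 2 -> FAULT, frames=[4,1,6,2] (faults so far: 4)
  step 7: ref 5 -> FAULT, evict 4, frames=[5,1,6,2] (faults so far: 5)
  step 8: ref 5 -> HIT, frames=[5,1,6,2] (faults so far: 5)
  step 9: ref 3 -> FAULT, evict 1, frames=[5,3,6,2] (faults so far: 6)
  step 10: ref 2 -> HIT, frames=[5,3,6,2] (faults so far: 6)
  step 11: ref 4 -> FAULT, evict 6, frames=[5,3,4,2] (faults so far: 7)
  FIFO total faults: 7
--- LRU ---
  step 0: ref 4 -> FAULT, frames=[4,-,-,-] (faults so far: 1)
  step 1: ref 1 -> FAULT, frames=[4,1,-,-] (faults so far: 2)
  step 2: ref 6 -> FAULT, frames=[4,1,6,-] (faults so far: 3)
  step 3: ref 6 -> HIT, frames=[4,1,6,-] (faults so far: 3)
  step 4: ref 6 -> HIT, frames=[4,1,6,-] (faults so far: 3)
  step 5: ref 6 -> HIT, frames=[4,1,6,-] (faults so far: 3)
  step 6: ref 2 -> FAULT, frames=[4,1,6,2] (faults so far: 4)
  step 7: ref 5 -> FAULT, evict 4, frames=[5,1,6,2] (faults so far: 5)
  step 8: ref 5 -> HIT, frames=[5,1,6,2] (faults so far: 5)
  step 9: ref 3 -> FAULT, evict 1, frames=[5,3,6,2] (faults so far: 6)
  step 10: ref 2 -> HIT, frames=[5,3,6,2] (faults so far: 6)
  step 11: ref 4 -> FAULT, evict 6, frames=[5,3,4,2] (faults so far: 7)
  LRU total faults: 7
--- Optimal ---
  step 0: ref 4 -> FAULT, frames=[4,-,-,-] (faults so far: 1)
  step 1: ref 1 -> FAULT, frames=[4,1,-,-] (faults so far: 2)
  step 2: ref 6 -> FAULT, frames=[4,1,6,-] (faults so far: 3)
  step 3: ref 6 -> HIT, frames=[4,1,6,-] (faults so far: 3)
  step 4: ref 6 -> HIT, frames=[4,1,6,-] (faults so far: 3)
  step 5: ref 6 -> HIT, frames=[4,1,6,-] (faults so far: 3)
  step 6: ref 2 -> FAULT, frames=[4,1,6,2] (faults so far: 4)
  step 7: ref 5 -> FAULT, evict 1, frames=[4,5,6,2] (faults so far: 5)
  step 8: ref 5 -> HIT, frames=[4,5,6,2] (faults so far: 5)
  step 9: ref 3 -> FAULT, evict 5, frames=[4,3,6,2] (faults so far: 6)
  step 10: ref 2 -> HIT, frames=[4,3,6,2] (faults so far: 6)
  step 11: ref 4 -> HIT, frames=[4,3,6,2] (faults so far: 6)
  Optimal total faults: 6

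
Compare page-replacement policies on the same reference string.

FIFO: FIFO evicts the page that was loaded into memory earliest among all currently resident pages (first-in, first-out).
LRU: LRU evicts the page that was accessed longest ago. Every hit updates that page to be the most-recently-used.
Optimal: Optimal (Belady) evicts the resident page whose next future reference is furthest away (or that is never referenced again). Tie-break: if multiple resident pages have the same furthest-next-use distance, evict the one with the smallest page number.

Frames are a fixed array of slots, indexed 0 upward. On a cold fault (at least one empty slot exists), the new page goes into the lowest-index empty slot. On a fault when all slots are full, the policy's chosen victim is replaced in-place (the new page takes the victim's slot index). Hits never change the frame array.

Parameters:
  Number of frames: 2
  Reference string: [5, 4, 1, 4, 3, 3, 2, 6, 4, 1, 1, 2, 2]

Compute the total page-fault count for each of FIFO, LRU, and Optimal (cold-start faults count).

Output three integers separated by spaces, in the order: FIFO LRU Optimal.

--- FIFO ---
  step 0: ref 5 -> FAULT, frames=[5,-] (faults so far: 1)
  step 1: ref 4 -> FAULT, frames=[5,4] (faults so far: 2)
  step 2: ref 1 -> FAULT, evict 5, frames=[1,4] (faults so far: 3)
  step 3: ref 4 -> HIT, frames=[1,4] (faults so far: 3)
  step 4: ref 3 -> FAULT, evict 4, frames=[1,3] (faults so far: 4)
  step 5: ref 3 -> HIT, frames=[1,3] (faults so far: 4)
  step 6: ref 2 -> FAULT, evict 1, frames=[2,3] (faults so far: 5)
  step 7: ref 6 -> FAULT, evict 3, frames=[2,6] (faults so far: 6)
  step 8: ref 4 -> FAULT, evict 2, frames=[4,6] (faults so far: 7)
  step 9: ref 1 -> FAULT, evict 6, frames=[4,1] (faults so far: 8)
  step 10: ref 1 -> HIT, frames=[4,1] (faults so far: 8)
  step 11: ref 2 -> FAULT, evict 4, frames=[2,1] (faults so far: 9)
  step 12: ref 2 -> HIT, frames=[2,1] (faults so far: 9)
  FIFO total faults: 9
--- LRU ---
  step 0: ref 5 -> FAULT, frames=[5,-] (faults so far: 1)
  step 1: ref 4 -> FAULT, frames=[5,4] (faults so far: 2)
  step 2: ref 1 -> FAULT, evict 5, frames=[1,4] (faults so far: 3)
  step 3: ref 4 -> HIT, frames=[1,4] (faults so far: 3)
  step 4: ref 3 -> FAULT, evict 1, frames=[3,4] (faults so far: 4)
  step 5: ref 3 -> HIT, frames=[3,4] (faults so far: 4)
  step 6: ref 2 -> FAULT, evict 4, frames=[3,2] (faults so far: 5)
  step 7: ref 6 -> FAULT, evict 3, frames=[6,2] (faults so far: 6)
  step 8: ref 4 -> FAULT, evict 2, frames=[6,4] (faults so far: 7)
  step 9: ref 1 -> FAULT, evict 6, frames=[1,4] (faults so far: 8)
  step 10: ref 1 -> HIT, frames=[1,4] (faults so far: 8)
  step 11: ref 2 -> FAULT, evict 4, frames=[1,2] (faults so far: 9)
  step 12: ref 2 -> HIT, frames=[1,2] (faults so far: 9)
  LRU total faults: 9
--- Optimal ---
  step 0: ref 5 -> FAULT, frames=[5,-] (faults so far: 1)
  step 1: ref 4 -> FAULT, frames=[5,4] (faults so far: 2)
  step 2: ref 1 -> FAULT, evict 5, frames=[1,4] (faults so far: 3)
  step 3: ref 4 -> HIT, frames=[1,4] (faults so far: 3)
  step 4: ref 3 -> FAULT, evict 1, frames=[3,4] (faults so far: 4)
  step 5: ref 3 -> HIT, frames=[3,4] (faults so far: 4)
  step 6: ref 2 -> FAULT, evict 3, frames=[2,4] (faults so far: 5)
  step 7: ref 6 -> FAULT, evict 2, frames=[6,4] (faults so far: 6)
  step 8: ref 4 -> HIT, frames=[6,4] (faults so far: 6)
  step 9: ref 1 -> FAULT, evict 4, frames=[6,1] (faults so far: 7)
  step 10: ref 1 -> HIT, frames=[6,1] (faults so far: 7)
  step 11: ref 2 -> FAULT, evict 1, frames=[6,2] (faults so far: 8)
  step 12: ref 2 -> HIT, frames=[6,2] (faults so far: 8)
  Optimal total faults: 8

Answer: 9 9 8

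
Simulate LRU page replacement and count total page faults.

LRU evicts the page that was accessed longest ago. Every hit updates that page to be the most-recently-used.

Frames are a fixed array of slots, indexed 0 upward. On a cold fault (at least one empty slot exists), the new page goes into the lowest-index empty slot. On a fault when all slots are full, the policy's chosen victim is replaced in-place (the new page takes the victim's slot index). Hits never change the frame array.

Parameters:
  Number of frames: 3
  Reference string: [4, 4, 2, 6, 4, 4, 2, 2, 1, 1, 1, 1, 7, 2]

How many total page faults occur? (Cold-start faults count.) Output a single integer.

Answer: 5

Derivation:
Step 0: ref 4 → FAULT, frames=[4,-,-]
Step 1: ref 4 → HIT, frames=[4,-,-]
Step 2: ref 2 → FAULT, frames=[4,2,-]
Step 3: ref 6 → FAULT, frames=[4,2,6]
Step 4: ref 4 → HIT, frames=[4,2,6]
Step 5: ref 4 → HIT, frames=[4,2,6]
Step 6: ref 2 → HIT, frames=[4,2,6]
Step 7: ref 2 → HIT, frames=[4,2,6]
Step 8: ref 1 → FAULT (evict 6), frames=[4,2,1]
Step 9: ref 1 → HIT, frames=[4,2,1]
Step 10: ref 1 → HIT, frames=[4,2,1]
Step 11: ref 1 → HIT, frames=[4,2,1]
Step 12: ref 7 → FAULT (evict 4), frames=[7,2,1]
Step 13: ref 2 → HIT, frames=[7,2,1]
Total faults: 5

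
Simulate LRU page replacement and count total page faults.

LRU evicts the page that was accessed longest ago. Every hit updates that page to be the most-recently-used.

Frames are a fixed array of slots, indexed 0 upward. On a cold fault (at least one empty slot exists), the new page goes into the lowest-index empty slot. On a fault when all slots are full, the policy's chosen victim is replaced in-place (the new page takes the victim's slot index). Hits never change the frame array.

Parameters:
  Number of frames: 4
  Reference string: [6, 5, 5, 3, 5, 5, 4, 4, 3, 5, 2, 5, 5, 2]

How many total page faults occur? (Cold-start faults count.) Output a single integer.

Answer: 5

Derivation:
Step 0: ref 6 → FAULT, frames=[6,-,-,-]
Step 1: ref 5 → FAULT, frames=[6,5,-,-]
Step 2: ref 5 → HIT, frames=[6,5,-,-]
Step 3: ref 3 → FAULT, frames=[6,5,3,-]
Step 4: ref 5 → HIT, frames=[6,5,3,-]
Step 5: ref 5 → HIT, frames=[6,5,3,-]
Step 6: ref 4 → FAULT, frames=[6,5,3,4]
Step 7: ref 4 → HIT, frames=[6,5,3,4]
Step 8: ref 3 → HIT, frames=[6,5,3,4]
Step 9: ref 5 → HIT, frames=[6,5,3,4]
Step 10: ref 2 → FAULT (evict 6), frames=[2,5,3,4]
Step 11: ref 5 → HIT, frames=[2,5,3,4]
Step 12: ref 5 → HIT, frames=[2,5,3,4]
Step 13: ref 2 → HIT, frames=[2,5,3,4]
Total faults: 5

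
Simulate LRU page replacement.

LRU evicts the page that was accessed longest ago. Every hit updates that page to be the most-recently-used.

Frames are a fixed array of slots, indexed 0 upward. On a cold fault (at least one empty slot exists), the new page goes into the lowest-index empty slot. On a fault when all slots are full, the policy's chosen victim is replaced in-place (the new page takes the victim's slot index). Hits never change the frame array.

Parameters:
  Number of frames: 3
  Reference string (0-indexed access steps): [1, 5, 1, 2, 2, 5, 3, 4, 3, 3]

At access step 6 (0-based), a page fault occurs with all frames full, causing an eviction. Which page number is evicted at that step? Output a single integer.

Step 0: ref 1 -> FAULT, frames=[1,-,-]
Step 1: ref 5 -> FAULT, frames=[1,5,-]
Step 2: ref 1 -> HIT, frames=[1,5,-]
Step 3: ref 2 -> FAULT, frames=[1,5,2]
Step 4: ref 2 -> HIT, frames=[1,5,2]
Step 5: ref 5 -> HIT, frames=[1,5,2]
Step 6: ref 3 -> FAULT, evict 1, frames=[3,5,2]
At step 6: evicted page 1

Answer: 1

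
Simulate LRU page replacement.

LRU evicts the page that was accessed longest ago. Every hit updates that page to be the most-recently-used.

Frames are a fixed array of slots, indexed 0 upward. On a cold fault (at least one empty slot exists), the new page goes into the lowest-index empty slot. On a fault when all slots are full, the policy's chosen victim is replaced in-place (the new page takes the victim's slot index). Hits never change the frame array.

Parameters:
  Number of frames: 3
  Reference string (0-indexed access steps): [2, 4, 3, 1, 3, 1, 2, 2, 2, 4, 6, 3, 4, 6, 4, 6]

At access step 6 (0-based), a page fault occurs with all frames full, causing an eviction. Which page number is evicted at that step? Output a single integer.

Step 0: ref 2 -> FAULT, frames=[2,-,-]
Step 1: ref 4 -> FAULT, frames=[2,4,-]
Step 2: ref 3 -> FAULT, frames=[2,4,3]
Step 3: ref 1 -> FAULT, evict 2, frames=[1,4,3]
Step 4: ref 3 -> HIT, frames=[1,4,3]
Step 5: ref 1 -> HIT, frames=[1,4,3]
Step 6: ref 2 -> FAULT, evict 4, frames=[1,2,3]
At step 6: evicted page 4

Answer: 4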